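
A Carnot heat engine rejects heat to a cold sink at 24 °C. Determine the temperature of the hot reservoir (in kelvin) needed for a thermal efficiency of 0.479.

T_C = 24 °C → 24 + 273.15 = 297.15 K.
From η = 1 − T_C/T_H, solving for T_H gives T_H = T_C/(1 − η) = 297.15/(1 − 0.479) = 570 K.

T_H ≈ 570 K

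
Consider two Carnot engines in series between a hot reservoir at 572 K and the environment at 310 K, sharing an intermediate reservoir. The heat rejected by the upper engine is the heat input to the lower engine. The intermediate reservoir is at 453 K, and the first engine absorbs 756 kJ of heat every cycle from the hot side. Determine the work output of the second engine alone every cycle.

Heat entering the second stage: Q_m = Q_H·(T_m/T_H) = 756 × 453.00/572.00 = 598.7 kJ.
Second-stage efficiency η₂ = 1 − T_C/T_m = 1 − 310.00/453.00 = 0.3157, so W₂ = η₂·Q_m = 189.0 kJ.

W₂ ≈ 189.0 kJ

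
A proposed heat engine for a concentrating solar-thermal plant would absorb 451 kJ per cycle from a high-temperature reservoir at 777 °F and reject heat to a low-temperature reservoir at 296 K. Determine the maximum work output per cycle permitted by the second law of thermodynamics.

T_H = 777 °F → (777 − 32) × 5/9 = 413.89 °C = 687.04 K.
The upper bound on efficiency is η_max = 1 − T_C/T_H = 1 − 296.00/687.04 = 0.5692.
W_max = η_max · Q_H = 0.5692 × 451 = 257 kJ.

W_max ≈ 257 kJ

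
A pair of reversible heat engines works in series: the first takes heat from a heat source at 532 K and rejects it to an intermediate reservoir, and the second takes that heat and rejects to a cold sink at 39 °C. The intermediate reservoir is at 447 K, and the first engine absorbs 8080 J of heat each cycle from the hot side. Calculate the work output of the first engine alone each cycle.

W₁ ≈ 1290 J

T_C = 39 °C → 39 + 273.15 = 312.15 K.
First-stage efficiency η₁ = 1 − T_m/T_H = 1 − 447.00/532.00 = 0.1598.
W₁ = η₁·Q_H = 0.1598 × 8080 = 1290 J.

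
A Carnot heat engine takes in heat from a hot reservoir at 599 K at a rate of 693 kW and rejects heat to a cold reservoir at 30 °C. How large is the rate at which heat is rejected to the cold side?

Q̇_C ≈ 351 kW

T_C = 30 °C → 30 + 273.15 = 303.15 K.
Carnot efficiency: η = 1 − T_C/T_H = 1 − 303.15/599.00 = 0.4939.
For a reversible cycle Q_C/Q_H = T_C/T_H, so Q_C = 693 × 303.15/599.00 = 351 kW.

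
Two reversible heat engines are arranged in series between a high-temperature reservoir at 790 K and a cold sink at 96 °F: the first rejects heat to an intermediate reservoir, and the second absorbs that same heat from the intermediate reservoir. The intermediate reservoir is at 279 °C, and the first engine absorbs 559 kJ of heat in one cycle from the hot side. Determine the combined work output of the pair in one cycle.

W_total ≈ 341 kJ

T_C = 96 °F → (96 − 32) × 5/9 = 35.56 °C = 308.71 K.
Two reversible stages in series are equivalent to a single Carnot engine between T_H and T_C, so η_total = 1 − T_C/T_H = 1 − 308.71/790.00 = 0.6092.
W_total = η_total · Q_H = 0.6092 × 559 = 341 kJ.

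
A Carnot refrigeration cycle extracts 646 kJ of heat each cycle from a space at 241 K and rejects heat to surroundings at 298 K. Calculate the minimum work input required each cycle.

COP_R = T_C/(T_H − T_C) = 241.00/57.00 = 4.2281.
W = Q_C/COP_R = 646/4.2281 = 153 kJ.

W_in ≈ 153 kJ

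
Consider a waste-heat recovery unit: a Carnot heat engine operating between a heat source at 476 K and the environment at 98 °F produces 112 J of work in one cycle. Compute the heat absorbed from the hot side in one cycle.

Q_H ≈ 320.8 J

T_C = 98 °F → (98 − 32) × 5/9 = 36.67 °C = 309.82 K.
Since the cycle is reversible, η = 1 − T_C/T_H = 1 − 309.82/476.00 = 0.3491.
Q_H = W/η = 112/0.3491 = 320.8 J.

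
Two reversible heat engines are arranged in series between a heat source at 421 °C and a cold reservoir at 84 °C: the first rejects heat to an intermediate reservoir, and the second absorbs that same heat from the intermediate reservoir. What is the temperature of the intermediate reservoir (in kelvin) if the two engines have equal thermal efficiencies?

T_H = 421 °C → 421 + 273.15 = 694.15 K.
T_C = 84 °C → 84 + 273.15 = 357.15 K.
Equal efficiencies require 1 − T_m/T_H = 1 − T_C/T_m, i.e. T_m/T_H = T_C/T_m, so T_m = √(T_H·T_C) = √(694.15 × 357.15) = 497.9 K.

T_m ≈ 497.9 K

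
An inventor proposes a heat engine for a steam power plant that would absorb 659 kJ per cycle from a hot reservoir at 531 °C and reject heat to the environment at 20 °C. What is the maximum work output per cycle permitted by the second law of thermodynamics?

W_max ≈ 419 kJ

T_H = 531 °C → 531 + 273.15 = 804.15 K.
T_C = 20 °C → 20 + 273.15 = 293.15 K.
The second-law ceiling is the Carnot efficiency, η_max = 1 − T_C/T_H = 1 − 293.15/804.15 = 0.6355.
W_max = η_max · Q_H = 0.6355 × 659 = 419 kJ.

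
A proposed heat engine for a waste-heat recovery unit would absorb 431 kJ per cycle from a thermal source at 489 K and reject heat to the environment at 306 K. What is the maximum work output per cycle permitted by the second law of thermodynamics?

W_max ≈ 161 kJ

The second-law ceiling is the Carnot efficiency, η_max = 1 − T_C/T_H = 1 − 306.00/489.00 = 0.3742.
W_max = η_max · Q_H = 0.3742 × 431 = 161 kJ.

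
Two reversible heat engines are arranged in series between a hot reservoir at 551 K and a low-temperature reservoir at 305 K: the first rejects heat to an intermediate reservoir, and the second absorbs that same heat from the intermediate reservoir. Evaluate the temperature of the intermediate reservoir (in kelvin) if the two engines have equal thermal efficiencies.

Equal efficiencies require 1 − T_m/T_H = 1 − T_C/T_m, i.e. T_m/T_H = T_C/T_m, so T_m = √(T_H·T_C) = √(551.00 × 305.00) = 410 K.

T_m ≈ 410 K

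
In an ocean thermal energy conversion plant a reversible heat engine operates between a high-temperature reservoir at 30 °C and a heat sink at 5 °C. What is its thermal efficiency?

η ≈ 0.0825

T_H = 30 °C → 30 + 273.15 = 303.15 K.
T_C = 5 °C → 5 + 273.15 = 278.15 K.
Carnot efficiency: η = 1 − T_C/T_H = 1 − 278.15/303.15 = 0.0825.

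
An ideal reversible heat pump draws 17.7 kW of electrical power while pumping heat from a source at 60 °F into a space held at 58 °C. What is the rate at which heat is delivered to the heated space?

Q̇_H ≈ 138 kW

T_H = 58 °C → 58 + 273.15 = 331.15 K.
T_C = 60 °F → (60 − 32) × 5/9 = 15.56 °C = 288.71 K.
Reversible heating COP: COP_HP = T_H/(T_H − T_C) = 331.15/42.44 = 7.8020.
Q_H = COP_HP · W = 7.8020 × 17.7 = 138 kW.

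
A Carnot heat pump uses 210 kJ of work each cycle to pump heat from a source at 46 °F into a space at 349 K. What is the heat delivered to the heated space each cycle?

Q_H ≈ 1077 kJ

T_C = 46 °F → (46 − 32) × 5/9 = 7.78 °C = 280.93 K.
COP_HP = T_H/(T_H − T_C) = 349.00/68.07 = 5.1269.
Q_H = COP_HP · W = 5.1269 × 210 = 1077 kJ.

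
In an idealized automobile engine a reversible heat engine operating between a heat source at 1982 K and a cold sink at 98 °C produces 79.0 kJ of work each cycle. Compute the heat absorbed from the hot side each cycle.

Q_H ≈ 97.2 kJ

T_C = 98 °C → 98 + 273.15 = 371.15 K.
The Carnot efficiency is η = 1 − T_C/T_H = 1 − 371.15/1982.00 = 0.8127.
Q_H = W/η = 79.0/0.8127 = 97.2 kJ.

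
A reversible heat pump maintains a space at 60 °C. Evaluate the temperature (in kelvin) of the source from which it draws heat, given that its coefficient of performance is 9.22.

T_H = 60 °C → 60 + 273.15 = 333.15 K.
COP_HP = T_H/(T_H − T_C) ⇒ T_C = T_H·(COP_HP − 1)/COP_HP = 333.15 × (9.22 − 1)/9.22 = 297 K.

T_C ≈ 297 K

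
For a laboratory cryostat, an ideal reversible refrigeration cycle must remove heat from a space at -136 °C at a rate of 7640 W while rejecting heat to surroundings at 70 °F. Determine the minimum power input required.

T_H = 70 °F → (70 − 32) × 5/9 = 21.11 °C = 294.26 K.
T_C = -136 °C → -136 + 273.15 = 137.15 K.
For a reversible refrigerator, COP_R = T_C/(T_H − T_C) = 137.15/157.11 = 0.8729.
W = Q_C/COP_R = 7640/0.8729 = 8752 W.

Ẇ_in ≈ 8752 W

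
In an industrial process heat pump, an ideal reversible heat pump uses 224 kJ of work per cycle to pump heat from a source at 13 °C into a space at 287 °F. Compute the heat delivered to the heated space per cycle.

T_H = 287 °F → (287 − 32) × 5/9 = 141.67 °C = 414.82 K.
T_C = 13 °C → 13 + 273.15 = 286.15 K.
COP_HP = T_H/(T_H − T_C) = 414.82/128.67 = 3.2240.
Q_H = COP_HP · W = 3.2240 × 224 = 722.2 kJ.

Q_H ≈ 722.2 kJ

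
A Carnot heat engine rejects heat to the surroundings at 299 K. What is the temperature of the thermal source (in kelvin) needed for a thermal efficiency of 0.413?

From η = 1 − T_C/T_H, solving for T_H gives T_H = T_C/(1 − η) = 299.00/(1 − 0.413) = 509 K.

T_H ≈ 509 K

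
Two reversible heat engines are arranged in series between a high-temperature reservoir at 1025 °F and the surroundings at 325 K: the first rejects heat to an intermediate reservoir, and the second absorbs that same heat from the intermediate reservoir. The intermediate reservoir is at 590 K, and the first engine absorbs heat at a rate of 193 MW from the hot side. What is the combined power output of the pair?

Ẇ_total ≈ 117.0 MW

T_H = 1025 °F → (1025 − 32) × 5/9 = 551.67 °C = 824.82 K.
Two reversible stages in series are equivalent to a single Carnot engine between T_H and T_C, so η_total = 1 − T_C/T_H = 1 − 325.00/824.82 = 0.6060.
W_total = η_total · Q_H = 0.6060 × 193 = 117.0 MW.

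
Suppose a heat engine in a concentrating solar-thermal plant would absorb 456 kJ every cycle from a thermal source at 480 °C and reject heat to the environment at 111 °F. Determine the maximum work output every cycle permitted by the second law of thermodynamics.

W_max ≈ 264.0 kJ

T_H = 480 °C → 480 + 273.15 = 753.15 K.
T_C = 111 °F → (111 − 32) × 5/9 = 43.89 °C = 317.04 K.
The second-law ceiling is the Carnot efficiency, η_max = 1 − T_C/T_H = 1 − 317.04/753.15 = 0.5790.
W_max = η_max · Q_H = 0.5790 × 456 = 264.0 kJ.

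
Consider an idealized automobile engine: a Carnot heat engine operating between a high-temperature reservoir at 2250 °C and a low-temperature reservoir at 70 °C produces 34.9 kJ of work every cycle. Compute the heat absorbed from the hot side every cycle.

T_H = 2250 °C → 2250 + 273.15 = 2523.15 K.
T_C = 70 °C → 70 + 273.15 = 343.15 K.
For a reversible engine, η = 1 − T_C/T_H = 1 − 343.15/2523.15 = 0.8640.
Q_H = W/η = 34.9/0.8640 = 40.4 kJ.

Q_H ≈ 40.4 kJ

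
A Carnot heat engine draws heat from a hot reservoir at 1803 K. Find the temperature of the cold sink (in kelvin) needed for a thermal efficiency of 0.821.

T_C ≈ 322.7 K

From η = 1 − T_C/T_H, T_C = T_H·(1 − η) = 1803.00 × (1 − 0.821) = 322.7 K.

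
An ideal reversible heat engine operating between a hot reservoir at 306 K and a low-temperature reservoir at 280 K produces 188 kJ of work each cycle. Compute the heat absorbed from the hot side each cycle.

For a reversible engine, η = 1 − T_C/T_H = 1 − 280.00/306.00 = 0.0850.
Q_H = W/η = 188/0.0850 = 2210 kJ.

Q_H ≈ 2210 kJ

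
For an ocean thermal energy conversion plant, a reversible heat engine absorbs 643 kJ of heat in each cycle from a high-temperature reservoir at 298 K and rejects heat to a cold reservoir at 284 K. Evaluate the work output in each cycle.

W ≈ 30.2 kJ

Since the cycle is reversible, η = 1 − T_C/T_H = 1 − 284.00/298.00 = 0.0470.
W = η·Q_H = 0.0470 × 643 = 30.2 kJ.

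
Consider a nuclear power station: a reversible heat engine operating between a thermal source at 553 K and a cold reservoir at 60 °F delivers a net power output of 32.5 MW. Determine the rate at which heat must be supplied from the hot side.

T_C = 60 °F → (60 − 32) × 5/9 = 15.56 °C = 288.71 K.
Carnot efficiency: η = 1 − T_C/T_H = 1 − 288.71/553.00 = 0.4779.
Q_H = W/η = 32.5/0.4779 = 68.00 MW.

Q̇_H ≈ 68.00 MW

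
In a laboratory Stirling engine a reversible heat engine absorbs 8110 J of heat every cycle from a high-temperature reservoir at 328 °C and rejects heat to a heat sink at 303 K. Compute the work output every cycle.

T_H = 328 °C → 328 + 273.15 = 601.15 K.
The Carnot efficiency is η = 1 − T_C/T_H = 1 − 303.00/601.15 = 0.4960.
W = η·Q_H = 0.4960 × 8110 = 4020 J.

W ≈ 4020 J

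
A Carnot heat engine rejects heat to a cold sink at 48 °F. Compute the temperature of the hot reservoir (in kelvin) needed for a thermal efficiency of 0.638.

T_H ≈ 779.1 K

T_C = 48 °F → (48 − 32) × 5/9 = 8.89 °C = 282.04 K.
From η = 1 − T_C/T_H, solving for T_H gives T_H = T_C/(1 − η) = 282.04/(1 − 0.638) = 779.1 K.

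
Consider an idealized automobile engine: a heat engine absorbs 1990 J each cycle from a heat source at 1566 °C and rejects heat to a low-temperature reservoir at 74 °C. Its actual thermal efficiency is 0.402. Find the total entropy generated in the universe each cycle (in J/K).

ΔS_univ ≈ 2.35 J/K

T_H = 1566 °C → 1566 + 273.15 = 1839.15 K.
T_C = 74 °C → 74 + 273.15 = 347.15 K.
W = η·Q_H = 0.402 × 1990 = 800.0 J, so Q_C = Q_H − W = 1190 J.
Entropy balance on the reservoirs: −Q_H/T_H = -1.082 J/K, +Q_C/T_C = 3.428 J/K.
ΔS_univ = −Q_H/T_H + Q_C/T_C = 2.35 J/K (> 0, since η = 0.402 < η_Carnot = 0.811).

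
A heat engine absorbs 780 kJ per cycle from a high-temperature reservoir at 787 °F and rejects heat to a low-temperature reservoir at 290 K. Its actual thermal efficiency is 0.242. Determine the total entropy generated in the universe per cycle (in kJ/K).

ΔS_univ ≈ 0.913 kJ/K

T_H = 787 °F → (787 − 32) × 5/9 = 419.44 °C = 692.59 K.
W = η·Q_H = 0.242 × 780 = 188.8 kJ, so Q_C = Q_H − W = 591.2 kJ.
Reservoir entropy changes: ΔS_H = −Q_H/T_H = −780/692.59 = -1.126 kJ/K and ΔS_C = +Q_C/T_C = 591.2/290.00 = 2.039 kJ/K.
ΔS_univ = −Q_H/T_H + Q_C/T_C = 0.913 kJ/K (> 0, since η = 0.242 < η_Carnot = 0.581).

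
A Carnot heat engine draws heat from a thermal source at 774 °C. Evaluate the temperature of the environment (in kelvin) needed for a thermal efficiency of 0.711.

T_C ≈ 303 K

T_H = 774 °C → 774 + 273.15 = 1047.15 K.
From η = 1 − T_C/T_H, T_C = T_H·(1 − η) = 1047.15 × (1 − 0.711) = 303 K.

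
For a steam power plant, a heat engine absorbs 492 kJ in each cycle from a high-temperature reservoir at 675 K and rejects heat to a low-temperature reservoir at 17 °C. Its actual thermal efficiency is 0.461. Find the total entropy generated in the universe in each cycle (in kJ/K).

ΔS_univ ≈ 0.185 kJ/K

T_C = 17 °C → 17 + 273.15 = 290.15 K.
W = η·Q_H = 0.461 × 492 = 226.8 kJ, so Q_C = Q_H − W = 265.2 kJ.
Reservoir entropy changes: ΔS_H = −Q_H/T_H = −492/675.00 = -0.7289 kJ/K and ΔS_C = +Q_C/T_C = 265.2/290.15 = 0.9140 kJ/K.
ΔS_univ = −Q_H/T_H + Q_C/T_C = 0.185 kJ/K (> 0, since η = 0.461 < η_Carnot = 0.570).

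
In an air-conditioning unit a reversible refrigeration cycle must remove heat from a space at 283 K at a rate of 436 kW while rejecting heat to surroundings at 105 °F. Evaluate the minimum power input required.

T_H = 105 °F → (105 − 32) × 5/9 = 40.56 °C = 313.71 K.
The reversible coefficient of performance is COP_R = T_C/(T_H − T_C) = 283.00/30.71 = 9.2166.
W = Q_C/COP_R = 436/9.2166 = 47.31 kW.

Ẇ_in ≈ 47.31 kW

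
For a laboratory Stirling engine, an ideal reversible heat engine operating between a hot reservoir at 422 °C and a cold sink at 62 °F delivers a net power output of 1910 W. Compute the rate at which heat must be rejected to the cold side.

Q̇_C ≈ 1366 W

T_H = 422 °C → 422 + 273.15 = 695.15 K.
T_C = 62 °F → (62 − 32) × 5/9 = 16.67 °C = 289.82 K.
η_rev = 1 − T_C/T_H = 1 − 289.82/695.15 = 0.5831.
Since Q_C/Q_H = T_C/T_H and Q_H = W/η, Q_C = W·T_C/(T_H − T_C) = 1910 × 289.82/405.33 = 1366 W.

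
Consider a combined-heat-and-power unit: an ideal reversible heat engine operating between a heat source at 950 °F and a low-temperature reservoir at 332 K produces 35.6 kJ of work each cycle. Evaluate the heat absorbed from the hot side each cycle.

T_H = 950 °F → (950 − 32) × 5/9 = 510.00 °C = 783.15 K.
η_rev = 1 − T_C/T_H = 1 − 332.00/783.15 = 0.5761.
Q_H = W/η = 35.6/0.5761 = 61.8 kJ.

Q_H ≈ 61.8 kJ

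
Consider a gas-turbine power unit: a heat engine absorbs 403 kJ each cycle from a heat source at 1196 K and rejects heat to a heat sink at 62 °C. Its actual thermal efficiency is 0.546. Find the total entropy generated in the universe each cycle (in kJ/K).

T_C = 62 °C → 62 + 273.15 = 335.15 K.
W = η·Q_H = 0.546 × 403 = 220.0 kJ, so Q_C = Q_H − W = 183.0 kJ.
Reservoir entropy changes: ΔS_H = −Q_H/T_H = −403/1196.00 = -0.3370 kJ/K and ΔS_C = +Q_C/T_C = 183.0/335.15 = 0.5459 kJ/K.
ΔS_univ = −Q_H/T_H + Q_C/T_C = 0.2090 kJ/K (> 0, since η = 0.546 < η_Carnot = 0.720).

ΔS_univ ≈ 0.2090 kJ/K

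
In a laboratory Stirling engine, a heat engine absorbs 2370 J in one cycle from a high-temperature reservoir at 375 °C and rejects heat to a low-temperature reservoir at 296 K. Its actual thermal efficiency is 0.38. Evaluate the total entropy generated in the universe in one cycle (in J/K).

ΔS_univ ≈ 1.31 J/K

T_H = 375 °C → 375 + 273.15 = 648.15 K.
W = η·Q_H = 0.38 × 2370 = 900.6 J, so Q_C = Q_H − W = 1469 J.
The hot reservoir loses entropy Q_H/T_H = 2370/648.15 = 3.657 J/K; the cold reservoir gains Q_C/T_C = 1469/296.00 = 4.964 J/K.
ΔS_univ = −Q_H/T_H + Q_C/T_C = 1.31 J/K (> 0, since η = 0.38 < η_Carnot = 0.543).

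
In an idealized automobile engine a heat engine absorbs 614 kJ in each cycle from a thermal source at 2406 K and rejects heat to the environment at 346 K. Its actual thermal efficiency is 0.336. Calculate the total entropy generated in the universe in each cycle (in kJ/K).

W = η·Q_H = 0.336 × 614 = 206.3 kJ, so Q_C = Q_H − W = 407.7 kJ.
The hot reservoir loses entropy Q_H/T_H = 614/2406.00 = 0.2552 kJ/K; the cold reservoir gains Q_C/T_C = 407.7/346.00 = 1.178 kJ/K.
ΔS_univ = −Q_H/T_H + Q_C/T_C = 0.923 kJ/K (> 0, since η = 0.336 < η_Carnot = 0.856).

ΔS_univ ≈ 0.923 kJ/K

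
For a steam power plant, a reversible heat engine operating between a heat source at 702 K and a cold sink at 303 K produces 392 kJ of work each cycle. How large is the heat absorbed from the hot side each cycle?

Q_H ≈ 690 kJ

Since the cycle is reversible, η = 1 − T_C/T_H = 1 − 303.00/702.00 = 0.5684.
Q_H = W/η = 392/0.5684 = 690 kJ.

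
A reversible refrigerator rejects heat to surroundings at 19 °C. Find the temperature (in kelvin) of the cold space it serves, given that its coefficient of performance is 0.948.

T_C ≈ 142 K

T_H = 19 °C → 19 + 273.15 = 292.15 K.
COP_R = T_C/(T_H − T_C) ⇒ T_C = T_H·COP_R/(1 + COP_R) = 292.15 × 0.948/(1 + 0.948) = 142 K.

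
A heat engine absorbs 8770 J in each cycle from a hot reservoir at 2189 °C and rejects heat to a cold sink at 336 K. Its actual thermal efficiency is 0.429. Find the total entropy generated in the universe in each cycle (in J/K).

T_H = 2189 °C → 2189 + 273.15 = 2462.15 K.
W = η·Q_H = 0.429 × 8770 = 3762 J, so Q_C = Q_H − W = 5008 J.
Entropy balance on the reservoirs: −Q_H/T_H = -3.562 J/K, +Q_C/T_C = 14.90 J/K.
ΔS_univ = −Q_H/T_H + Q_C/T_C = 11.3 J/K (> 0, since η = 0.429 < η_Carnot = 0.864).

ΔS_univ ≈ 11.3 J/K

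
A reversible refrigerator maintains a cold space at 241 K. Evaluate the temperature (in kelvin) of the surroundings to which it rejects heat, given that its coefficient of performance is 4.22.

COP_R = T_C/(T_H − T_C) ⇒ T_H = T_C·(1 + 1/COP_R) = 241.00 × (1 + 1/4.22) = 298 K.

T_H ≈ 298 K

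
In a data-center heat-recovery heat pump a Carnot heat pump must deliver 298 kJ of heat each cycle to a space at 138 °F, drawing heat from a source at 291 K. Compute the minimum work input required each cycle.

T_H = 138 °F → (138 − 32) × 5/9 = 58.89 °C = 332.04 K.
The Carnot heat-pump COP is COP_HP = T_H/(T_H − T_C) = 332.04/41.04 = 8.0908.
W = Q_H/COP_HP = 298/8.0908 = 36.8 kJ.

W_in ≈ 36.8 kJ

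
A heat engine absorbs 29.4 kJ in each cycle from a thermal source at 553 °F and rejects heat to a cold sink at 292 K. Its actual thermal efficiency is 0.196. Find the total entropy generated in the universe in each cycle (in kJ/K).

T_H = 553 °F → (553 − 32) × 5/9 = 289.44 °C = 562.59 K.
W = η·Q_H = 0.196 × 29.4 = 5.762 kJ, so Q_C = Q_H − W = 23.64 kJ.
Reservoir entropy changes: ΔS_H = −Q_H/T_H = −29.4/562.59 = -0.05226 kJ/K and ΔS_C = +Q_C/T_C = 23.64/292.00 = 0.08095 kJ/K.
ΔS_univ = −Q_H/T_H + Q_C/T_C = 0.0287 kJ/K (> 0, since η = 0.196 < η_Carnot = 0.481).

ΔS_univ ≈ 0.0287 kJ/K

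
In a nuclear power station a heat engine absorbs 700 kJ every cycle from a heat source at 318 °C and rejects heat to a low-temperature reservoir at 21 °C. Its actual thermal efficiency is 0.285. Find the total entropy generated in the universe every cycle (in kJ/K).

T_H = 318 °C → 318 + 273.15 = 591.15 K.
T_C = 21 °C → 21 + 273.15 = 294.15 K.
W = η·Q_H = 0.285 × 700 = 199.5 kJ, so Q_C = Q_H − W = 500.5 kJ.
Entropy balance on the reservoirs: −Q_H/T_H = -1.184 kJ/K, +Q_C/T_C = 1.702 kJ/K.
ΔS_univ = −Q_H/T_H + Q_C/T_C = 0.517 kJ/K (> 0, since η = 0.285 < η_Carnot = 0.502).

ΔS_univ ≈ 0.517 kJ/K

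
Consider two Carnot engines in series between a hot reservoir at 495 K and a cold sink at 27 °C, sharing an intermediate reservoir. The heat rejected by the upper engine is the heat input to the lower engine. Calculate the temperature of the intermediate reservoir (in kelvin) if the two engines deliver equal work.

T_m ≈ 398 K

T_C = 27 °C → 27 + 273.15 = 300.15 K.
For reversible stages Q_m = Q_H·(T_m/T_H). Setting W₁ = Q_H(1 − T_m/T_H) equal to W₂ = Q_m(1 − T_C/T_m) = Q_H·(T_m − T_C)/T_H gives T_H − T_m = T_m − T_C, so T_m = (T_H + T_C)/2 = (495.00 + 300.15)/2 = 398 K.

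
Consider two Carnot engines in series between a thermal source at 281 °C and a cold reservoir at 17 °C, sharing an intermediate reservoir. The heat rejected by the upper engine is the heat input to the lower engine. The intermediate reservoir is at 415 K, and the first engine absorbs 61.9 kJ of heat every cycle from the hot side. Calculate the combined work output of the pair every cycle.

W_total ≈ 29.49 kJ

T_H = 281 °C → 281 + 273.15 = 554.15 K.
T_C = 17 °C → 17 + 273.15 = 290.15 K.
Two reversible stages in series are equivalent to a single Carnot engine between T_H and T_C, so η_total = 1 − T_C/T_H = 1 − 290.15/554.15 = 0.4764.
W_total = η_total · Q_H = 0.4764 × 61.9 = 29.49 kJ.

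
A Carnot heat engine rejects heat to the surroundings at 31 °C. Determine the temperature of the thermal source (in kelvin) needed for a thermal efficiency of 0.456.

T_H ≈ 559 K

T_C = 31 °C → 31 + 273.15 = 304.15 K.
From η = 1 − T_C/T_H, solving for T_H gives T_H = T_C/(1 − η) = 304.15/(1 − 0.456) = 559 K.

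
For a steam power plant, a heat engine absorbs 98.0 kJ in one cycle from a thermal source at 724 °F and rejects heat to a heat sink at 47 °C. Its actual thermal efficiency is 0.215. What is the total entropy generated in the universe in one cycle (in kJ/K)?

T_H = 724 °F → (724 − 32) × 5/9 = 384.44 °C = 657.59 K.
T_C = 47 °C → 47 + 273.15 = 320.15 K.
W = η·Q_H = 0.215 × 98.0 = 21.07 kJ, so Q_C = Q_H − W = 76.93 kJ.
The hot reservoir loses entropy Q_H/T_H = 98.0/657.59 = 0.1490 kJ/K; the cold reservoir gains Q_C/T_C = 76.93/320.15 = 0.2403 kJ/K.
ΔS_univ = −Q_H/T_H + Q_C/T_C = 0.09127 kJ/K (> 0, since η = 0.215 < η_Carnot = 0.513).

ΔS_univ ≈ 0.09127 kJ/K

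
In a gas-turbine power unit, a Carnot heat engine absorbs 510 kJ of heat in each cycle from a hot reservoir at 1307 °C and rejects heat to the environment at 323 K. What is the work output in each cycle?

T_H = 1307 °C → 1307 + 273.15 = 1580.15 K.
For a reversible engine, η = 1 − T_C/T_H = 1 − 323.00/1580.15 = 0.7956.
W = η·Q_H = 0.7956 × 510 = 405.8 kJ.

W ≈ 405.8 kJ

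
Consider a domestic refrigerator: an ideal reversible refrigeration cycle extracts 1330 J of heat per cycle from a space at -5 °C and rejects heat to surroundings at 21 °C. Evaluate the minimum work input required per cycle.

T_H = 21 °C → 21 + 273.15 = 294.15 K.
T_C = -5 °C → -5 + 273.15 = 268.15 K.
Carnot COP: COP_R = T_C/(T_H − T_C) = 268.15/26.00 = 10.3135.
W = Q_C/COP_R = 1330/10.3135 = 129.0 J.

W_in ≈ 129.0 J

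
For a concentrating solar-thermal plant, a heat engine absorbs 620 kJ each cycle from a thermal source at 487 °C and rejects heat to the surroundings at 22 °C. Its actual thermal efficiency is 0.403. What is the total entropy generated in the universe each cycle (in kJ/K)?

ΔS_univ ≈ 0.438 kJ/K

T_H = 487 °C → 487 + 273.15 = 760.15 K.
T_C = 22 °C → 22 + 273.15 = 295.15 K.
W = η·Q_H = 0.403 × 620 = 249.9 kJ, so Q_C = Q_H − W = 370.1 kJ.
Reservoir entropy changes: ΔS_H = −Q_H/T_H = −620/760.15 = -0.8156 kJ/K and ΔS_C = +Q_C/T_C = 370.1/295.15 = 1.254 kJ/K.
ΔS_univ = −Q_H/T_H + Q_C/T_C = 0.438 kJ/K (> 0, since η = 0.403 < η_Carnot = 0.612).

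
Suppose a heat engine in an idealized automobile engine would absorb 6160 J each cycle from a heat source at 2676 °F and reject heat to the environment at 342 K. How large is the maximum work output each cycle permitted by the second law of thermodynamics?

W_max ≈ 4950 J

T_H = 2676 °F → (2676 − 32) × 5/9 = 1468.89 °C = 1742.04 K.
The second-law ceiling is the Carnot efficiency, η_max = 1 − T_C/T_H = 1 − 342.00/1742.04 = 0.8037.
W_max = η_max · Q_H = 0.8037 × 6160 = 4950 J.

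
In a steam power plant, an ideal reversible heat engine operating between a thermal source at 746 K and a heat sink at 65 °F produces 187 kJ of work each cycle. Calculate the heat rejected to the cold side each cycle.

T_C = 65 °F → (65 − 32) × 5/9 = 18.33 °C = 291.48 K.
η_rev = 1 − T_C/T_H = 1 − 291.48/746.00 = 0.6093.
Since Q_C/Q_H = T_C/T_H and Q_H = W/η, Q_C = W·T_C/(T_H − T_C) = 187 × 291.48/454.52 = 120 kJ.

Q_C ≈ 120 kJ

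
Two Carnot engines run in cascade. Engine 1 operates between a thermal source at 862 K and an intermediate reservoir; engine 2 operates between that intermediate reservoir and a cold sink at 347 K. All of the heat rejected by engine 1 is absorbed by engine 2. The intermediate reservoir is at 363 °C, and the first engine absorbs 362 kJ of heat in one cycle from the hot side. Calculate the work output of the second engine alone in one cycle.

W₂ ≈ 121 kJ

T_m = 363 °C → 363 + 273.15 = 636.15 K.
Heat entering the second stage: Q_m = Q_H·(T_m/T_H) = 362 × 636.15/862.00 = 267 kJ.
Second-stage efficiency η₂ = 1 − T_C/T_m = 1 − 347.00/636.15 = 0.4545, so W₂ = η₂·Q_m = 121 kJ.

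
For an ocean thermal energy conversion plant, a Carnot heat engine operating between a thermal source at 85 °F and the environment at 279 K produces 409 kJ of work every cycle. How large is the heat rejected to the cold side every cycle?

Q_C ≈ 4840 kJ

T_H = 85 °F → (85 − 32) × 5/9 = 29.44 °C = 302.59 K.
The Carnot efficiency is η = 1 − T_C/T_H = 1 − 279.00/302.59 = 0.0780.
Since Q_C/Q_H = T_C/T_H and Q_H = W/η, Q_C = W·T_C/(T_H − T_C) = 409 × 279.00/23.59 = 4840 kJ.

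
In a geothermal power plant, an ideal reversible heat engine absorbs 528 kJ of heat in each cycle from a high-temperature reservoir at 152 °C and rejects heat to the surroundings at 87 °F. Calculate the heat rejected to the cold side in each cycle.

Q_C ≈ 377 kJ

T_H = 152 °C → 152 + 273.15 = 425.15 K.
T_C = 87 °F → (87 − 32) × 5/9 = 30.56 °C = 303.71 K.
η_rev = 1 − T_C/T_H = 1 − 303.71/425.15 = 0.2857.
For a reversible cycle Q_C/Q_H = T_C/T_H, so Q_C = 528 × 303.71/425.15 = 377 kJ.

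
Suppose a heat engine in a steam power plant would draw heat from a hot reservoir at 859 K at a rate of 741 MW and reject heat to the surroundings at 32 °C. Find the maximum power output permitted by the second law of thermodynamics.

Ẇ_max ≈ 478 MW

T_C = 32 °C → 32 + 273.15 = 305.15 K.
By the Carnot theorem, η_max = 1 − T_C/T_H = 1 − 305.15/859.00 = 0.6448.
W_max = η_max · Q_H = 0.6448 × 741 = 478 MW.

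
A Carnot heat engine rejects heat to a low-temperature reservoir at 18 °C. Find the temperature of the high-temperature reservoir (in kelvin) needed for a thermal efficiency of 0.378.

T_H ≈ 468 K

T_C = 18 °C → 18 + 273.15 = 291.15 K.
From η = 1 − T_C/T_H, solving for T_H gives T_H = T_C/(1 − η) = 291.15/(1 − 0.378) = 468 K.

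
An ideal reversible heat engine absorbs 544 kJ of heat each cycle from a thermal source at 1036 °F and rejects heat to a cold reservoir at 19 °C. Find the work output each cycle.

T_H = 1036 °F → (1036 − 32) × 5/9 = 557.78 °C = 830.93 K.
T_C = 19 °C → 19 + 273.15 = 292.15 K.
The Carnot efficiency is η = 1 − T_C/T_H = 1 − 292.15/830.93 = 0.6484.
W = η·Q_H = 0.6484 × 544 = 352.7 kJ.

W ≈ 352.7 kJ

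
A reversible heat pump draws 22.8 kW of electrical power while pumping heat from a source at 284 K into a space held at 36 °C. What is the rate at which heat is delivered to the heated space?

T_H = 36 °C → 36 + 273.15 = 309.15 K.
The Carnot heat-pump COP is COP_HP = T_H/(T_H − T_C) = 309.15/25.15 = 12.2922.
Q_H = COP_HP · W = 12.2922 × 22.8 = 280 kW.

Q̇_H ≈ 280 kW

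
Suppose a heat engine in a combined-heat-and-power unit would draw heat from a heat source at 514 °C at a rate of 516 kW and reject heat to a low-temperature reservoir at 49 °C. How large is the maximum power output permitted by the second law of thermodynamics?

T_H = 514 °C → 514 + 273.15 = 787.15 K.
T_C = 49 °C → 49 + 273.15 = 322.15 K.
By the Carnot theorem, η_max = 1 − T_C/T_H = 1 − 322.15/787.15 = 0.5907.
W_max = η_max · Q_H = 0.5907 × 516 = 305 kW.

Ẇ_max ≈ 305 kW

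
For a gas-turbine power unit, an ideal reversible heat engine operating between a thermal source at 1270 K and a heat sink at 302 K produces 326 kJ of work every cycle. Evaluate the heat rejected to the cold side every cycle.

Q_C ≈ 102 kJ

Carnot efficiency: η = 1 − T_C/T_H = 1 − 302.00/1270.00 = 0.7622.
Since Q_C/Q_H = T_C/T_H and Q_H = W/η, Q_C = W·T_C/(T_H − T_C) = 326 × 302.00/968.00 = 102 kJ.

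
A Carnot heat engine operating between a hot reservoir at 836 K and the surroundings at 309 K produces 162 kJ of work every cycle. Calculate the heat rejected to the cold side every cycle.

Q_C ≈ 94.99 kJ

η_rev = 1 − T_C/T_H = 1 − 309.00/836.00 = 0.6304.
Since Q_C/Q_H = T_C/T_H and Q_H = W/η, Q_C = W·T_C/(T_H − T_C) = 162 × 309.00/527.00 = 94.99 kJ.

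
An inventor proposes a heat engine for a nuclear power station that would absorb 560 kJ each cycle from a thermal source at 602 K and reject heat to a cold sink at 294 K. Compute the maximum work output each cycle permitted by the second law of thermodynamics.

W_max ≈ 287 kJ

The upper bound on efficiency is η_max = 1 − T_C/T_H = 1 − 294.00/602.00 = 0.5116.
W_max = η_max · Q_H = 0.5116 × 560 = 287 kJ.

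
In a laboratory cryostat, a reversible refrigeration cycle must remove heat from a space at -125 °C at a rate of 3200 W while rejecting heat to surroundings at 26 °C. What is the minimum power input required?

Ẇ_in ≈ 3260 W

T_H = 26 °C → 26 + 273.15 = 299.15 K.
T_C = -125 °C → -125 + 273.15 = 148.15 K.
Carnot COP: COP_R = T_C/(T_H − T_C) = 148.15/151.00 = 0.9811.
W = Q_C/COP_R = 3200/0.9811 = 3260 W.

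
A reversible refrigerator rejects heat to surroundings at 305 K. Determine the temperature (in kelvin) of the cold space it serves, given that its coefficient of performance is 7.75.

COP_R = T_C/(T_H − T_C) ⇒ T_C = T_H·COP_R/(1 + COP_R) = 305.00 × 7.75/(1 + 7.75) = 270.1 K.

T_C ≈ 270.1 K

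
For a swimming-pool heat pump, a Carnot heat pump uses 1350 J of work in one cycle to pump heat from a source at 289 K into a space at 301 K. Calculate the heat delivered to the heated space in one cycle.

Q_H ≈ 33900 J

COP_HP = T_H/(T_H − T_C) = 301.00/12.00 = 25.0833.
Q_H = COP_HP · W = 25.0833 × 1350 = 33900 J.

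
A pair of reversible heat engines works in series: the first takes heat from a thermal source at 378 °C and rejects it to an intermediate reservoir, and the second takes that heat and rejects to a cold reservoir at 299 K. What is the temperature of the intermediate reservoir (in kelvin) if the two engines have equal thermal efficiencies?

T_H = 378 °C → 378 + 273.15 = 651.15 K.
Equal efficiencies require 1 − T_m/T_H = 1 − T_C/T_m, i.e. T_m/T_H = T_C/T_m, so T_m = √(T_H·T_C) = √(651.15 × 299.00) = 441 K.

T_m ≈ 441 K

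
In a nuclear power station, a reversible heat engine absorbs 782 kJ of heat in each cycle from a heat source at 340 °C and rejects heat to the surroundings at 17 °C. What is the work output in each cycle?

W ≈ 412 kJ

T_H = 340 °C → 340 + 273.15 = 613.15 K.
T_C = 17 °C → 17 + 273.15 = 290.15 K.
Since the cycle is reversible, η = 1 − T_C/T_H = 1 − 290.15/613.15 = 0.5268.
W = η·Q_H = 0.5268 × 782 = 412 kJ.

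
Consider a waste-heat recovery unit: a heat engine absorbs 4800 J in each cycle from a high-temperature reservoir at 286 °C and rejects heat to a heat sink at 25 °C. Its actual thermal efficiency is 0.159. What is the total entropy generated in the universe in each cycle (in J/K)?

ΔS_univ ≈ 4.96 J/K

T_H = 286 °C → 286 + 273.15 = 559.15 K.
T_C = 25 °C → 25 + 273.15 = 298.15 K.
W = η·Q_H = 0.159 × 4800 = 763.2 J, so Q_C = Q_H − W = 4037 J.
Reservoir entropy changes: ΔS_H = −Q_H/T_H = −4800/559.15 = -8.584 J/K and ΔS_C = +Q_C/T_C = 4037/298.15 = 13.54 J/K.
ΔS_univ = −Q_H/T_H + Q_C/T_C = 4.96 J/K (> 0, since η = 0.159 < η_Carnot = 0.467).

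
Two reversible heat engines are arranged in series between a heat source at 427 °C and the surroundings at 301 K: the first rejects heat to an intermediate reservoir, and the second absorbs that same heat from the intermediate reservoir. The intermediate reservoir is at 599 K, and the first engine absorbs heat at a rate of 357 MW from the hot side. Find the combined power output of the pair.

Ẇ_total ≈ 203.5 MW

T_H = 427 °C → 427 + 273.15 = 700.15 K.
Two reversible stages in series are equivalent to a single Carnot engine between T_H and T_C, so η_total = 1 − T_C/T_H = 1 − 301.00/700.15 = 0.5701.
W_total = η_total · Q_H = 0.5701 × 357 = 203.5 MW.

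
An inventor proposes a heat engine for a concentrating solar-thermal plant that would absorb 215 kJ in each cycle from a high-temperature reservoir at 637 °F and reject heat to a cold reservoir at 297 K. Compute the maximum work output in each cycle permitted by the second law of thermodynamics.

T_H = 637 °F → (637 − 32) × 5/9 = 336.11 °C = 609.26 K.
The upper bound on efficiency is η_max = 1 − T_C/T_H = 1 − 297.00/609.26 = 0.5125.
W_max = η_max · Q_H = 0.5125 × 215 = 110 kJ.

W_max ≈ 110 kJ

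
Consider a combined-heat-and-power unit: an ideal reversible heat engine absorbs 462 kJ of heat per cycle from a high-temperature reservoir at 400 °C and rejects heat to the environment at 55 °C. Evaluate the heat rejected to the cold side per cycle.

T_H = 400 °C → 400 + 273.15 = 673.15 K.
T_C = 55 °C → 55 + 273.15 = 328.15 K.
For a reversible engine, η = 1 − T_C/T_H = 1 − 328.15/673.15 = 0.5125.
For a reversible cycle Q_C/Q_H = T_C/T_H, so Q_C = 462 × 328.15/673.15 = 225 kJ.

Q_C ≈ 225 kJ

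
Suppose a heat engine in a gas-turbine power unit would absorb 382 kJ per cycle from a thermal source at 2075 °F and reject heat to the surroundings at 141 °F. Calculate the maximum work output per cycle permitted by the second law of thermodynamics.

T_H = 2075 °F → (2075 − 32) × 5/9 = 1135.00 °C = 1408.15 K.
T_C = 141 °F → (141 − 32) × 5/9 = 60.56 °C = 333.71 K.
The second-law ceiling is the Carnot efficiency, η_max = 1 − T_C/T_H = 1 − 333.71/1408.15 = 0.7630.
W_max = η_max · Q_H = 0.7630 × 382 = 291 kJ.

W_max ≈ 291 kJ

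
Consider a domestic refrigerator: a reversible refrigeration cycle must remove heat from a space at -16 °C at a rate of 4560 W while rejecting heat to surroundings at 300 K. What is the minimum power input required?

Ẇ_in ≈ 760 W

T_C = -16 °C → -16 + 273.15 = 257.15 K.
COP_R = T_C/(T_H − T_C) = 257.15/42.85 = 6.0012.
W = Q_C/COP_R = 4560/6.0012 = 760 W.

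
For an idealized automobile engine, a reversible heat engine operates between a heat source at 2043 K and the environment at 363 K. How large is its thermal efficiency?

η ≈ 0.822

Carnot efficiency: η = 1 − T_C/T_H = 1 − 363.00/2043.00 = 0.822.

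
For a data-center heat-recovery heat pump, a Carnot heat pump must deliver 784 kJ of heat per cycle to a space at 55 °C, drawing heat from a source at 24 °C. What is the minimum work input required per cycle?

T_H = 55 °C → 55 + 273.15 = 328.15 K.
T_C = 24 °C → 24 + 273.15 = 297.15 K.
The Carnot heat-pump COP is COP_HP = T_H/(T_H − T_C) = 328.15/31.00 = 10.5855.
W = Q_H/COP_HP = 784/10.5855 = 74.1 kJ.

W_in ≈ 74.1 kJ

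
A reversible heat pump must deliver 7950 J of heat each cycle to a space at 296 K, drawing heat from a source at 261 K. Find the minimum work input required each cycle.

Reversible heating COP: COP_HP = T_H/(T_H − T_C) = 296.00/35.00 = 8.4571.
W = Q_H/COP_HP = 7950/8.4571 = 940 J.

W_in ≈ 940 J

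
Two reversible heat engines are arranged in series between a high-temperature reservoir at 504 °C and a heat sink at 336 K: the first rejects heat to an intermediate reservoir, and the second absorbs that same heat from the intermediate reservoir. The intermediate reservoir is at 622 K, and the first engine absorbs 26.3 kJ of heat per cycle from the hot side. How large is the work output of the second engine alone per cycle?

W₂ ≈ 9.68 kJ

T_H = 504 °C → 504 + 273.15 = 777.15 K.
Heat entering the second stage: Q_m = Q_H·(T_m/T_H) = 26.3 × 622.00/777.15 = 21.0 kJ.
Second-stage efficiency η₂ = 1 − T_C/T_m = 1 − 336.00/622.00 = 0.4598, so W₂ = η₂·Q_m = 9.68 kJ.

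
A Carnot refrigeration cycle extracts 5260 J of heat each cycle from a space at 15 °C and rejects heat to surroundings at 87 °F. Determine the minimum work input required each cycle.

T_H = 87 °F → (87 − 32) × 5/9 = 30.56 °C = 303.71 K.
T_C = 15 °C → 15 + 273.15 = 288.15 K.
The reversible coefficient of performance is COP_R = T_C/(T_H − T_C) = 288.15/15.56 = 18.5239.
W = Q_C/COP_R = 5260/18.5239 = 284 J.

W_in ≈ 284 J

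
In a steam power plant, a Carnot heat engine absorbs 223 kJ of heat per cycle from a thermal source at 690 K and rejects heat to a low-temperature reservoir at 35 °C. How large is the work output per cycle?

W ≈ 123.4 kJ

T_C = 35 °C → 35 + 273.15 = 308.15 K.
Since the cycle is reversible, η = 1 − T_C/T_H = 1 − 308.15/690.00 = 0.5534.
W = η·Q_H = 0.5534 × 223 = 123.4 kJ.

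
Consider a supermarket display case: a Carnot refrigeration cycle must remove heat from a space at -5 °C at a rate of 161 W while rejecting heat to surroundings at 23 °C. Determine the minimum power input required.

T_H = 23 °C → 23 + 273.15 = 296.15 K.
T_C = -5 °C → -5 + 273.15 = 268.15 K.
The reversible coefficient of performance is COP_R = T_C/(T_H − T_C) = 268.15/28.00 = 9.5768.
W = Q_C/COP_R = 161/9.5768 = 16.8 W.

Ẇ_in ≈ 16.8 W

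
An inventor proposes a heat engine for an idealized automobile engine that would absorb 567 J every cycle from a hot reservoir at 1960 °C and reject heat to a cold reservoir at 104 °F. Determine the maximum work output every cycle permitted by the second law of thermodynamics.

T_H = 1960 °C → 1960 + 273.15 = 2233.15 K.
T_C = 104 °F → (104 − 32) × 5/9 = 40.00 °C = 313.15 K.
The upper bound on efficiency is η_max = 1 − T_C/T_H = 1 − 313.15/2233.15 = 0.8598.
W_max = η_max · Q_H = 0.8598 × 567 = 487.5 J.

W_max ≈ 487.5 J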